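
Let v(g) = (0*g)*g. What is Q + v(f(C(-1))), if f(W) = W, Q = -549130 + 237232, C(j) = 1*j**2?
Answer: -311898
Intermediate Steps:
C(j) = j**2
Q = -311898
v(g) = 0 (v(g) = 0*g = 0)
Q + v(f(C(-1))) = -311898 + 0 = -311898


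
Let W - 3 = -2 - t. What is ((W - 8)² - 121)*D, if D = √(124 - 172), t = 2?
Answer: -160*I*√3 ≈ -277.13*I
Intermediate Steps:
D = 4*I*√3 (D = √(-48) = 4*I*√3 ≈ 6.9282*I)
W = -1 (W = 3 + (-2 - 1*2) = 3 + (-2 - 2) = 3 - 4 = -1)
((W - 8)² - 121)*D = ((-1 - 8)² - 121)*(4*I*√3) = ((-9)² - 121)*(4*I*√3) = (81 - 121)*(4*I*√3) = -160*I*√3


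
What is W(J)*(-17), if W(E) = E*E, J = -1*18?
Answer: -5508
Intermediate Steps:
J = -18
W(E) = E**2
W(J)*(-17) = (-18)**2*(-17) = 324*(-17) = -5508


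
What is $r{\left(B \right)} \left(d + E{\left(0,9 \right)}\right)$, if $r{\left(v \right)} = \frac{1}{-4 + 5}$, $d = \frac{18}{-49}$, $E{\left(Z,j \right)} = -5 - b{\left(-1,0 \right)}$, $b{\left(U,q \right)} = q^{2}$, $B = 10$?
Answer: $- \frac{263}{49} \approx -5.3673$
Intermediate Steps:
$E{\left(Z,j \right)} = -5$ ($E{\left(Z,j \right)} = -5 - 0^{2} = -5 - 0 = -5 + 0 = -5$)
$d = - \frac{18}{49}$ ($d = 18 \left(- \frac{1}{49}\right) = - \frac{18}{49} \approx -0.36735$)
$r{\left(v \right)} = 1$ ($r{\left(v \right)} = 1^{-1} = 1$)
$r{\left(B \right)} \left(d + E{\left(0,9 \right)}\right) = 1 \left(- \frac{18}{49} - 5\right) = 1 \left(- \frac{263}{49}\right) = - \frac{263}{49}$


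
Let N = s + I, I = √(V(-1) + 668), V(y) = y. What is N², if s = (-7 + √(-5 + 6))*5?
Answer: (30 - √667)² ≈ 17.419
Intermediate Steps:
I = √667 (I = √(-1 + 668) = √667 ≈ 25.826)
s = -30 (s = (-7 + √1)*5 = (-7 + 1)*5 = -6*5 = -30)
N = -30 + √667 ≈ -4.1737
N² = (-30 + √667)²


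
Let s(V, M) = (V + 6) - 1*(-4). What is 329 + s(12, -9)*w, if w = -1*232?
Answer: -4775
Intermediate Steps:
s(V, M) = 10 + V (s(V, M) = (6 + V) + 4 = 10 + V)
w = -232
329 + s(12, -9)*w = 329 + (10 + 12)*(-232) = 329 + 22*(-232) = 329 - 5104 = -4775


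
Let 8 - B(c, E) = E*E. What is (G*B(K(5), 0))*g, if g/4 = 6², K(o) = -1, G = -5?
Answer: -5760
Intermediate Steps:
g = 144 (g = 4*6² = 4*36 = 144)
B(c, E) = 8 - E² (B(c, E) = 8 - E*E = 8 - E²)
(G*B(K(5), 0))*g = -5*(8 - 1*0²)*144 = -5*(8 - 1*0)*144 = -5*(8 + 0)*144 = -5*8*144 = -40*144 = -5760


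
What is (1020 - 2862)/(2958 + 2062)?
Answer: -921/2510 ≈ -0.36693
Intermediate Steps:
(1020 - 2862)/(2958 + 2062) = -1842/5020 = -1842*1/5020 = -921/2510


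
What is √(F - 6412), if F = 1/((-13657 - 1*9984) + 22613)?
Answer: 9*I*√20913889/514 ≈ 80.075*I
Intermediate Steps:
F = -1/1028 (F = 1/((-13657 - 9984) + 22613) = 1/(-23641 + 22613) = 1/(-1028) = -1/1028 ≈ -0.00097276)
√(F - 6412) = √(-1/1028 - 6412) = √(-6591537/1028) = 9*I*√20913889/514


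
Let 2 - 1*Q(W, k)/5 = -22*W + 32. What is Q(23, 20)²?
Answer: 5664400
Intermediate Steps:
Q(W, k) = -150 + 110*W (Q(W, k) = 10 - 5*(-22*W + 32) = 10 - 5*(32 - 22*W) = 10 + (-160 + 110*W) = -150 + 110*W)
Q(23, 20)² = (-150 + 110*23)² = (-150 + 2530)² = 2380² = 5664400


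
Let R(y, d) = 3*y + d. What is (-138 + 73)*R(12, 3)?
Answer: -2535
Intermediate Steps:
R(y, d) = d + 3*y
(-138 + 73)*R(12, 3) = (-138 + 73)*(3 + 3*12) = -65*(3 + 36) = -65*39 = -2535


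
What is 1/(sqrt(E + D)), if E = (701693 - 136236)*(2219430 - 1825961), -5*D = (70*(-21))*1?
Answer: sqrt(222489800627)/222489800627 ≈ 2.1200e-6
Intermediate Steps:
D = 294 (D = -70*(-21)/5 = -(-294) = -1/5*(-1470) = 294)
E = 222489800333 (E = 565457*393469 = 222489800333)
1/(sqrt(E + D)) = 1/(sqrt(222489800333 + 294)) = 1/(sqrt(222489800627)) = sqrt(222489800627)/222489800627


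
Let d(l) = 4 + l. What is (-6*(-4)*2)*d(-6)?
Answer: -96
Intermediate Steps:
(-6*(-4)*2)*d(-6) = (-6*(-4)*2)*(4 - 6) = (24*2)*(-2) = 48*(-2) = -96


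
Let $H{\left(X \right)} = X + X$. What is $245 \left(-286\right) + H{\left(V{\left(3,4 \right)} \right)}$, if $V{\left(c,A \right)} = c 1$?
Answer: $-70064$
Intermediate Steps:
$V{\left(c,A \right)} = c$
$H{\left(X \right)} = 2 X$
$245 \left(-286\right) + H{\left(V{\left(3,4 \right)} \right)} = 245 \left(-286\right) + 2 \cdot 3 = -70070 + 6 = -70064$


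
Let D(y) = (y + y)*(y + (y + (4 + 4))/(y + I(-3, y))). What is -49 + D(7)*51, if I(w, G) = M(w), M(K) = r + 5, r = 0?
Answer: 11683/2 ≈ 5841.5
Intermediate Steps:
M(K) = 5 (M(K) = 0 + 5 = 5)
I(w, G) = 5
D(y) = 2*y*(y + (8 + y)/(5 + y)) (D(y) = (y + y)*(y + (y + (4 + 4))/(y + 5)) = (2*y)*(y + (y + 8)/(5 + y)) = (2*y)*(y + (8 + y)/(5 + y)) = 2*y*(y + (8 + y)/(5 + y)))
-49 + D(7)*51 = -49 + (2*7*(8 + 7² + 6*7)/(5 + 7))*51 = -49 + (2*7*(8 + 49 + 42)/12)*51 = -49 + (2*7*(1/12)*99)*51 = -49 + (231/2)*51 = -49 + 11781/2 = 11683/2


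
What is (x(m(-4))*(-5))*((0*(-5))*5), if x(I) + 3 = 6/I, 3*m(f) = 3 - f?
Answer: 0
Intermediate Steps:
m(f) = 1 - f/3 (m(f) = (3 - f)/3 = 1 - f/3)
x(I) = -3 + 6/I
(x(m(-4))*(-5))*((0*(-5))*5) = ((-3 + 6/(1 - 1/3*(-4)))*(-5))*((0*(-5))*5) = ((-3 + 6/(1 + 4/3))*(-5))*(0*5) = ((-3 + 6/(7/3))*(-5))*0 = ((-3 + 6*(3/7))*(-5))*0 = ((-3 + 18/7)*(-5))*0 = -3/7*(-5)*0 = (15/7)*0 = 0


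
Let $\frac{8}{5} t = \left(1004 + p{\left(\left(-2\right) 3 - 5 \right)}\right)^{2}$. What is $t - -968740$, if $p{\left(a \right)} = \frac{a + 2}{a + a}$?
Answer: $\frac{6192348325}{3872} \approx 1.5993 \cdot 10^{6}$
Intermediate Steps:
$p{\left(a \right)} = \frac{2 + a}{2 a}$
$t = \frac{2441387045}{3872}$ ($t = \frac{5 \left(1004 + \frac{2 - 11}{2 \left(\left(-2\right) 3 - 5\right)}\right)^{2}}{8} = \frac{5 \left(1004 + \frac{2 - 11}{2 \left(-6 - 5\right)}\right)^{2}}{8} = \frac{5 \left(1004 + \frac{2 - 11}{2 \left(-11\right)}\right)^{2}}{8} = \frac{5 \left(1004 + \frac{1}{2} \left(- \frac{1}{11}\right) \left(-9\right)\right)^{2}}{8} = \frac{5 \left(1004 + \frac{9}{22}\right)^{2}}{8} = \frac{5 \left(\frac{22097}{22}\right)^{2}}{8} = \frac{5}{8} \cdot \frac{488277409}{484} = \frac{2441387045}{3872} \approx 6.3052 \cdot 10^{5}$)
$t - -968740 = \frac{2441387045}{3872} - -968740 = \frac{2441387045}{3872} + 968740 = \frac{6192348325}{3872}$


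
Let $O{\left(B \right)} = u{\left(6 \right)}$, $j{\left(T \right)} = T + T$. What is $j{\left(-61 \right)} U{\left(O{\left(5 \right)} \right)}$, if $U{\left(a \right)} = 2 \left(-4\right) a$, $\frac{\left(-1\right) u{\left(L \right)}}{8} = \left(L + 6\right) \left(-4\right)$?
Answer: $374784$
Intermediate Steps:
$j{\left(T \right)} = 2 T$
$u{\left(L \right)} = 192 + 32 L$ ($u{\left(L \right)} = - 8 \left(L + 6\right) \left(-4\right) = - 8 \left(6 + L\right) \left(-4\right) = - 8 \left(-24 - 4 L\right) = 192 + 32 L$)
$O{\left(B \right)} = 384$ ($O{\left(B \right)} = 192 + 32 \cdot 6 = 192 + 192 = 384$)
$U{\left(a \right)} = - 8 a$
$j{\left(-61 \right)} U{\left(O{\left(5 \right)} \right)} = 2 \left(-61\right) \left(\left(-8\right) 384\right) = \left(-122\right) \left(-3072\right) = 374784$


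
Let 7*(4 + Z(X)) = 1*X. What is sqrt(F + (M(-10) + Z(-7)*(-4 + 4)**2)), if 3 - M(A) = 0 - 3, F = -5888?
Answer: I*sqrt(5882) ≈ 76.694*I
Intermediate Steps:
Z(X) = -4 + X/7 (Z(X) = -4 + (1*X)/7 = -4 + X/7)
M(A) = 6 (M(A) = 3 - (0 - 3) = 3 - 1*(-3) = 3 + 3 = 6)
sqrt(F + (M(-10) + Z(-7)*(-4 + 4)**2)) = sqrt(-5888 + (6 + (-4 + (1/7)*(-7))*(-4 + 4)**2)) = sqrt(-5888 + (6 + (-4 - 1)*0**2)) = sqrt(-5888 + (6 - 5*0)) = sqrt(-5888 + (6 + 0)) = sqrt(-5888 + 6) = sqrt(-5882) = I*sqrt(5882)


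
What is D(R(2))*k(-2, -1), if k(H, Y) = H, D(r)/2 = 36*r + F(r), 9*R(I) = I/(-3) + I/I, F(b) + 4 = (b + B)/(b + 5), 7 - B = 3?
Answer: 761/102 ≈ 7.4608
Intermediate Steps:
B = 4 (B = 7 - 1*3 = 7 - 3 = 4)
F(b) = -4 + (4 + b)/(5 + b) (F(b) = -4 + (b + 4)/(b + 5) = -4 + (4 + b)/(5 + b))
R(I) = ⅑ - I/27 (R(I) = (I/(-3) + I/I)/9 = (I*(-⅓) + 1)/9 = (-I/3 + 1)/9 = (1 - I/3)/9 = ⅑ - I/27)
D(r) = 72*r + 2*(-16 - 3*r)/(5 + r) (D(r) = 2*(36*r + (-16 - 3*r)/(5 + r)) = 72*r + 2*(-16 - 3*r)/(5 + r))
D(R(2))*k(-2, -1) = (2*(-16 + 36*(⅑ - 1/27*2)² + 177*(⅑ - 1/27*2))/(5 + (⅑ - 1/27*2)))*(-2) = (2*(-16 + 36*(⅑ - 2/27)² + 177*(⅑ - 2/27))/(5 + (⅑ - 2/27)))*(-2) = (2*(-16 + 36*(1/27)² + 177*(1/27))/(5 + 1/27))*(-2) = (2*(-16 + 36*(1/729) + 59/9)/(136/27))*(-2) = (2*(27/136)*(-16 + 4/81 + 59/9))*(-2) = (2*(27/136)*(-761/81))*(-2) = -761/204*(-2) = 761/102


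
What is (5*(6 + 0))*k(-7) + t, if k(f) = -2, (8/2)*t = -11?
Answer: -251/4 ≈ -62.750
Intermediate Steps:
t = -11/4 (t = (¼)*(-11) = -11/4 ≈ -2.7500)
(5*(6 + 0))*k(-7) + t = (5*(6 + 0))*(-2) - 11/4 = (5*6)*(-2) - 11/4 = 30*(-2) - 11/4 = -60 - 11/4 = -251/4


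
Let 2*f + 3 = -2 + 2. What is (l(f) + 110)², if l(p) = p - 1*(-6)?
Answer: 52441/4 ≈ 13110.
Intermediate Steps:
f = -3/2 (f = -3/2 + (-2 + 2)/2 = -3/2 + (½)*0 = -3/2 + 0 = -3/2 ≈ -1.5000)
l(p) = 6 + p (l(p) = p + 6 = 6 + p)
(l(f) + 110)² = ((6 - 3/2) + 110)² = (9/2 + 110)² = (229/2)² = 52441/4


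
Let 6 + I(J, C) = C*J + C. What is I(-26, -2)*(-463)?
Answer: -20372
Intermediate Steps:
I(J, C) = -6 + C + C*J (I(J, C) = -6 + (C*J + C) = -6 + (C + C*J) = -6 + C + C*J)
I(-26, -2)*(-463) = (-6 - 2 - 2*(-26))*(-463) = (-6 - 2 + 52)*(-463) = 44*(-463) = -20372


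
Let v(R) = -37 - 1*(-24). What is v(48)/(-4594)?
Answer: 13/4594 ≈ 0.0028298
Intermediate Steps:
v(R) = -13 (v(R) = -37 + 24 = -13)
v(48)/(-4594) = -13/(-4594) = -13*(-1/4594) = 13/4594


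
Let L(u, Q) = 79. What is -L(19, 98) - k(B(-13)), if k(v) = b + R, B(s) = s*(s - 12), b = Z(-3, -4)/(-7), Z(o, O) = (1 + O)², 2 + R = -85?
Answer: 65/7 ≈ 9.2857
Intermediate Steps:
R = -87 (R = -2 - 85 = -87)
b = -9/7 (b = (1 - 4)²/(-7) = (-3)²*(-⅐) = 9*(-⅐) = -9/7 ≈ -1.2857)
B(s) = s*(-12 + s)
k(v) = -618/7 (k(v) = -9/7 - 87 = -618/7)
-L(19, 98) - k(B(-13)) = -1*79 - 1*(-618/7) = -79 + 618/7 = 65/7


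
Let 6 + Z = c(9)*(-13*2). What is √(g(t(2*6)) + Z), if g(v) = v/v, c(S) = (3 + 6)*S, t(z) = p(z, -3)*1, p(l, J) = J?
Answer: I*√2111 ≈ 45.946*I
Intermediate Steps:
t(z) = -3 (t(z) = -3*1 = -3)
c(S) = 9*S
Z = -2112 (Z = -6 + (9*9)*(-13*2) = -6 + 81*(-26) = -6 - 2106 = -2112)
g(v) = 1
√(g(t(2*6)) + Z) = √(1 - 2112) = √(-2111) = I*√2111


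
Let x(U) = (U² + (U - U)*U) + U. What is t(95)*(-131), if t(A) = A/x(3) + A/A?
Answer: -14017/12 ≈ -1168.1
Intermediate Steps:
x(U) = U + U² (x(U) = (U² + 0*U) + U = (U² + 0) + U = U² + U = U + U²)
t(A) = 1 + A/12 (t(A) = A/((3*(1 + 3))) + A/A = A/((3*4)) + 1 = A/12 + 1 = 1 + A/12)
t(95)*(-131) = (1 + (1/12)*95)*(-131) = (1 + 95/12)*(-131) = (107/12)*(-131) = -14017/12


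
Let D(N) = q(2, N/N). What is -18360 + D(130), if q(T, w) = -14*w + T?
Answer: -18372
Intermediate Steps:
q(T, w) = T - 14*w
D(N) = -12 (D(N) = 2 - 14*N/N = 2 - 14*1 = 2 - 14 = -12)
-18360 + D(130) = -18360 - 12 = -18372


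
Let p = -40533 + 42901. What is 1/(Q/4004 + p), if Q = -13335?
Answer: 572/1352591 ≈ 0.00042289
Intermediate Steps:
p = 2368
1/(Q/4004 + p) = 1/(-13335/4004 + 2368) = 1/(-13335*1/4004 + 2368) = 1/(-1905/572 + 2368) = 1/(1352591/572) = 572/1352591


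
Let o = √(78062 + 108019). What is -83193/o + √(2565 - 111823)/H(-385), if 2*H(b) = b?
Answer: -27731*√186081/62027 - 2*I*√109258/385 ≈ -192.86 - 1.7171*I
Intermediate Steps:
H(b) = b/2
o = √186081 ≈ 431.37
-83193/o + √(2565 - 111823)/H(-385) = -83193*√186081/186081 + √(2565 - 111823)/(((½)*(-385))) = -27731*√186081/62027 + √(-109258)/(-385/2) = -27731*√186081/62027 + (I*√109258)*(-2/385) = -27731*√186081/62027 - 2*I*√109258/385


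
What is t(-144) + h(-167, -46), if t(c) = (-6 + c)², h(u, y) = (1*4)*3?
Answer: 22512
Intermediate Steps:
h(u, y) = 12 (h(u, y) = 4*3 = 12)
t(-144) + h(-167, -46) = (-6 - 144)² + 12 = (-150)² + 12 = 22500 + 12 = 22512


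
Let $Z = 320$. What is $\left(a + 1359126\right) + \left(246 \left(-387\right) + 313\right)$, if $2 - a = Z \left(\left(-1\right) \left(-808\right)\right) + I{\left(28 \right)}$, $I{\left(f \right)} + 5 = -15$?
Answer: $1005699$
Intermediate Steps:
$I{\left(f \right)} = -20$ ($I{\left(f \right)} = -5 - 15 = -20$)
$a = -258538$ ($a = 2 - \left(320 \left(\left(-1\right) \left(-808\right)\right) - 20\right) = 2 - \left(320 \cdot 808 - 20\right) = 2 - \left(258560 - 20\right) = 2 - 258540 = -258538$)
$\left(a + 1359126\right) + \left(246 \left(-387\right) + 313\right) = \left(-258538 + 1359126\right) + \left(246 \left(-387\right) + 313\right) = 1100588 + \left(-95202 + 313\right) = 1100588 - 94889 = 1005699$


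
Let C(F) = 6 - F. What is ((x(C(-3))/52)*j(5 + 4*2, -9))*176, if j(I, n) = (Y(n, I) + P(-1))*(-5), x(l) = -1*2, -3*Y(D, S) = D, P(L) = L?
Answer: 880/13 ≈ 67.692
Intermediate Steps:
Y(D, S) = -D/3
x(l) = -2
j(I, n) = 5 + 5*n/3 (j(I, n) = (-n/3 - 1)*(-5) = (-1 - n/3)*(-5) = 5 + 5*n/3)
((x(C(-3))/52)*j(5 + 4*2, -9))*176 = ((-2/52)*(5 + (5/3)*(-9)))*176 = ((-2*1/52)*(5 - 15))*176 = -1/26*(-10)*176 = (5/13)*176 = 880/13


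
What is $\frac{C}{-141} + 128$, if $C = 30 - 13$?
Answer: $\frac{18031}{141} \approx 127.88$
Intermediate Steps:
$C = 17$
$\frac{C}{-141} + 128 = \frac{17}{-141} + 128 = 17 \left(- \frac{1}{141}\right) + 128 = - \frac{17}{141} + 128 = \frac{18031}{141}$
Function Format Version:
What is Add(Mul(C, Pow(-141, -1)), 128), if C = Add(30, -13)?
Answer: Rational(18031, 141) ≈ 127.88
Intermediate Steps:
C = 17
Add(Mul(C, Pow(-141, -1)), 128) = Add(Mul(17, Pow(-141, -1)), 128) = Add(Mul(17, Rational(-1, 141)), 128) = Add(Rational(-17, 141), 128) = Rational(18031, 141)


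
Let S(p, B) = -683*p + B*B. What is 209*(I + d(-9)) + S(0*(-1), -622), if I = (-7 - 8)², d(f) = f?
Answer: 432028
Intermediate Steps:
S(p, B) = B² - 683*p (S(p, B) = -683*p + B² = B² - 683*p)
I = 225 (I = (-15)² = 225)
209*(I + d(-9)) + S(0*(-1), -622) = 209*(225 - 9) + ((-622)² - 0*(-1)) = 209*216 + (386884 - 683*0) = 45144 + (386884 + 0) = 45144 + 386884 = 432028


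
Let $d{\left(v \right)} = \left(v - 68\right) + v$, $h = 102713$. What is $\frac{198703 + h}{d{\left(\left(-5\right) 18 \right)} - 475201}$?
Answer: $- \frac{100472}{158483} \approx -0.63396$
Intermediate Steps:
$d{\left(v \right)} = -68 + 2 v$ ($d{\left(v \right)} = \left(-68 + v\right) + v = -68 + 2 v$)
$\frac{198703 + h}{d{\left(\left(-5\right) 18 \right)} - 475201} = \frac{198703 + 102713}{\left(-68 + 2 \left(\left(-5\right) 18\right)\right) - 475201} = \frac{301416}{\left(-68 + 2 \left(-90\right)\right) - 475201} = \frac{301416}{\left(-68 - 180\right) - 475201} = \frac{301416}{-248 - 475201} = \frac{301416}{-475449} = 301416 \left(- \frac{1}{475449}\right) = - \frac{100472}{158483}$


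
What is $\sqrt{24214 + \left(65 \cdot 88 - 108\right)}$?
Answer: $3 \sqrt{3314} \approx 172.7$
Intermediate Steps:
$\sqrt{24214 + \left(65 \cdot 88 - 108\right)} = \sqrt{24214 + \left(5720 - 108\right)} = \sqrt{24214 + 5612} = \sqrt{29826} = 3 \sqrt{3314}$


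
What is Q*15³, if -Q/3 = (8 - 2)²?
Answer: -364500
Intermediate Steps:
Q = -108 (Q = -3*(8 - 2)² = -3*6² = -3*36 = -108)
Q*15³ = -108*15³ = -108*3375 = -364500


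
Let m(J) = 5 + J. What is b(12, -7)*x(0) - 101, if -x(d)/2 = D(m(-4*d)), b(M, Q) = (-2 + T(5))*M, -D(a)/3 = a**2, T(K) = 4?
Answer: 3499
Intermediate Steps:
D(a) = -3*a**2
b(M, Q) = 2*M (b(M, Q) = (-2 + 4)*M = 2*M)
x(d) = 6*(5 - 4*d)**2 (x(d) = -(-6)*(5 - 4*d)**2 = 6*(5 - 4*d)**2)
b(12, -7)*x(0) - 101 = (2*12)*(6*(-5 + 4*0)**2) - 101 = 24*(6*(-5 + 0)**2) - 101 = 24*(6*(-5)**2) - 101 = 24*(6*25) - 101 = 24*150 - 101 = 3600 - 101 = 3499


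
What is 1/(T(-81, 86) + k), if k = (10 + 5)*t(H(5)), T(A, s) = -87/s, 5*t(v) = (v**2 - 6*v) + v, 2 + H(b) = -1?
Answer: 86/6105 ≈ 0.014087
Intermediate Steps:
H(b) = -3 (H(b) = -2 - 1 = -3)
t(v) = -v + v**2/5 (t(v) = ((v**2 - 6*v) + v)/5 = (v**2 - 5*v)/5 = -v + v**2/5)
k = 72 (k = (10 + 5)*((1/5)*(-3)*(-5 - 3)) = 15*((1/5)*(-3)*(-8)) = 15*(24/5) = 72)
1/(T(-81, 86) + k) = 1/(-87/86 + 72) = 1/(6105/86) = 86/6105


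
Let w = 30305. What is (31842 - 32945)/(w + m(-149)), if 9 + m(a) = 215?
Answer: -1103/30511 ≈ -0.036151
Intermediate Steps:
m(a) = 206 (m(a) = -9 + 215 = 206)
(31842 - 32945)/(w + m(-149)) = (31842 - 32945)/(30305 + 206) = -1103/30511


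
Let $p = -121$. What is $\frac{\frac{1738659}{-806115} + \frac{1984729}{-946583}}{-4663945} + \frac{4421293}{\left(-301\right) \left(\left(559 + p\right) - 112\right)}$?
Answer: $- \frac{5244899326232529771184931}{116405088218132619956050} \approx -45.057$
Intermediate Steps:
$\frac{\frac{1738659}{-806115} + \frac{1984729}{-946583}}{-4663945} + \frac{4421293}{\left(-301\right) \left(\left(559 + p\right) - 112\right)} = \frac{\frac{1738659}{-806115} + \frac{1984729}{-946583}}{-4663945} + \frac{4421293}{\left(-301\right) \left(\left(559 - 121\right) - 112\right)} = \left(1738659 \left(- \frac{1}{806115}\right) + 1984729 \left(- \frac{1}{946583}\right)\right) \left(- \frac{1}{4663945}\right) + \frac{4421293}{\left(-301\right) \left(438 - 112\right)} = \left(- \frac{579553}{268705} - \frac{1984729}{946583}\right) \left(- \frac{1}{4663945}\right) + \frac{4421293}{\left(-301\right) 326} = \left(- \frac{1081901623344}{254351585015}\right) \left(- \frac{1}{4663945}\right) + \frac{4421293}{-98126} = \frac{1081901623344}{1186281803172784175} + 4421293 \left(- \frac{1}{98126}\right) = \frac{1081901623344}{1186281803172784175} - \frac{4421293}{98126} = - \frac{5244899326232529771184931}{116405088218132619956050}$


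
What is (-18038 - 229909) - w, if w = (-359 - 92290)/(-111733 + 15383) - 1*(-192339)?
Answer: -42421648749/96350 ≈ -4.4029e+5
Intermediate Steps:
w = 18531955299/96350 (w = -92649/(-96350) + 192339 = -92649*(-1/96350) + 192339 = 92649/96350 + 192339 = 18531955299/96350 ≈ 1.9234e+5)
(-18038 - 229909) - w = (-18038 - 229909) - 1*18531955299/96350 = -247947 - 18531955299/96350 = -42421648749/96350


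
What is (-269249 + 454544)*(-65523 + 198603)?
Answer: 24659058600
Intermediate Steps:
(-269249 + 454544)*(-65523 + 198603) = 185295*133080 = 24659058600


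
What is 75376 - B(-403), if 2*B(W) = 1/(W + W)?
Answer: 121506113/1612 ≈ 75376.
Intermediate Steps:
B(W) = 1/(4*W) (B(W) = 1/(2*(W + W)) = 1/(2*((2*W))) = (1/(2*W))/2 = 1/(4*W))
75376 - B(-403) = 75376 - 1/(4*(-403)) = 75376 - (-1)/(4*403) = 75376 - 1*(-1/1612) = 75376 + 1/1612 = 121506113/1612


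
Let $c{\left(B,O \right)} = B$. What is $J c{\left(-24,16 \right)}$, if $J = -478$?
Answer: $11472$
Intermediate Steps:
$J c{\left(-24,16 \right)} = \left(-478\right) \left(-24\right) = 11472$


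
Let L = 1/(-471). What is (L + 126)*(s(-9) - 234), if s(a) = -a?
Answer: -4450875/157 ≈ -28350.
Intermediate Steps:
L = -1/471 ≈ -0.0021231
(L + 126)*(s(-9) - 234) = (-1/471 + 126)*(-1*(-9) - 234) = 59345*(9 - 234)/471 = (59345/471)*(-225) = -4450875/157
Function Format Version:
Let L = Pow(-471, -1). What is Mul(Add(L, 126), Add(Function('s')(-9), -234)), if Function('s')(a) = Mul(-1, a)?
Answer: Rational(-4450875, 157) ≈ -28350.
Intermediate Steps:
L = Rational(-1, 471) ≈ -0.0021231
Mul(Add(L, 126), Add(Function('s')(-9), -234)) = Mul(Add(Rational(-1, 471), 126), Add(Mul(-1, -9), -234)) = Mul(Rational(59345, 471), Add(9, -234)) = Mul(Rational(59345, 471), -225) = Rational(-4450875, 157)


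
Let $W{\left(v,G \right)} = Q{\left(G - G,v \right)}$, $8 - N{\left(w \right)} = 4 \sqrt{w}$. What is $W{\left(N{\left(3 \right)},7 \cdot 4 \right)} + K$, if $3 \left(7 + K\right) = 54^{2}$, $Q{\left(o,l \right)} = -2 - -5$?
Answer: $968$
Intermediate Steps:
$N{\left(w \right)} = 8 - 4 \sqrt{w}$
$Q{\left(o,l \right)} = 3$ ($Q{\left(o,l \right)} = -2 + 5 = 3$)
$W{\left(v,G \right)} = 3$
$K = 965$ ($K = -7 + \frac{54^{2}}{3} = -7 + \frac{1}{3} \cdot 2916 = -7 + 972 = 965$)
$W{\left(N{\left(3 \right)},7 \cdot 4 \right)} + K = 3 + 965 = 968$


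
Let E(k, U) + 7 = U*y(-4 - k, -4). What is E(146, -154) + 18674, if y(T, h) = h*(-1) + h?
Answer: 18667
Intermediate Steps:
y(T, h) = 0 (y(T, h) = -h + h = 0)
E(k, U) = -7 (E(k, U) = -7 + U*0 = -7 + 0 = -7)
E(146, -154) + 18674 = -7 + 18674 = 18667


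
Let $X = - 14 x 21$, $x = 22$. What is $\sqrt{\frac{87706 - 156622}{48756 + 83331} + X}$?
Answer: $\frac{4 i \sqrt{783723200611}}{44029} \approx 80.427 i$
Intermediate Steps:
$X = -6468$ ($X = \left(-14\right) 22 \cdot 21 = \left(-308\right) 21 = -6468$)
$\sqrt{\frac{87706 - 156622}{48756 + 83331} + X} = \sqrt{\frac{87706 - 156622}{48756 + 83331} - 6468} = \sqrt{- \frac{68916}{132087} - 6468} = \sqrt{\left(-68916\right) \frac{1}{132087} - 6468} = \sqrt{- \frac{22972}{44029} - 6468} = \sqrt{- \frac{284802544}{44029}} = \frac{4 i \sqrt{783723200611}}{44029}$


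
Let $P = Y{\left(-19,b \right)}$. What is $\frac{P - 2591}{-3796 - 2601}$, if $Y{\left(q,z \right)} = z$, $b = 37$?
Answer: $\frac{2554}{6397} \approx 0.39925$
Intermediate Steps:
$P = 37$
$\frac{P - 2591}{-3796 - 2601} = \frac{37 - 2591}{-3796 - 2601} = - \frac{2554}{-6397} = \left(-2554\right) \left(- \frac{1}{6397}\right) = \frac{2554}{6397}$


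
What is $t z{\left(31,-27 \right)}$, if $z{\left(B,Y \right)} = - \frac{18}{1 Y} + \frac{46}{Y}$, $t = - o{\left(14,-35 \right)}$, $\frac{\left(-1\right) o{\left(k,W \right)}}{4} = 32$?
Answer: $- \frac{3584}{27} \approx -132.74$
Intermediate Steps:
$o{\left(k,W \right)} = -128$ ($o{\left(k,W \right)} = \left(-4\right) 32 = -128$)
$t = 128$ ($t = \left(-1\right) \left(-128\right) = 128$)
$z{\left(B,Y \right)} = \frac{28}{Y}$ ($z{\left(B,Y \right)} = - \frac{18}{Y} + \frac{46}{Y} = \frac{28}{Y}$)
$t z{\left(31,-27 \right)} = 128 \frac{28}{-27} = 128 \cdot 28 \left(- \frac{1}{27}\right) = 128 \left(- \frac{28}{27}\right) = - \frac{3584}{27}$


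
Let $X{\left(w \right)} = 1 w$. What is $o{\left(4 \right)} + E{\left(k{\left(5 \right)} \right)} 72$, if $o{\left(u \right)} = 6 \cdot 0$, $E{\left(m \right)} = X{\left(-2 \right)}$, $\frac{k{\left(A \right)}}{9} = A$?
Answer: $-144$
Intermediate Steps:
$k{\left(A \right)} = 9 A$
$X{\left(w \right)} = w$
$E{\left(m \right)} = -2$
$o{\left(u \right)} = 0$
$o{\left(4 \right)} + E{\left(k{\left(5 \right)} \right)} 72 = 0 - 144 = -144$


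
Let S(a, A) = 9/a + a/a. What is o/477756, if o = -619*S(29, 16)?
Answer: -11761/6927462 ≈ -0.0016977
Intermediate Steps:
S(a, A) = 1 + 9/a (S(a, A) = 9/a + 1 = 1 + 9/a)
o = -23522/29 (o = -619*(9 + 29)/29 = -619*38/29 = -23522/29 ≈ -811.10)
o/477756 = -23522/29/477756 = -23522/29*1/477756 = -11761/6927462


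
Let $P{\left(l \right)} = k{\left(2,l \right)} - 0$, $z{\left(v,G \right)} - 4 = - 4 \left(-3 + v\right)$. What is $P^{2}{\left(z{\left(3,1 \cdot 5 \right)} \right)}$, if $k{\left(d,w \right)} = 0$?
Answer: $0$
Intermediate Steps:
$z{\left(v,G \right)} = 16 - 4 v$ ($z{\left(v,G \right)} = 4 - 4 \left(-3 + v\right) = 4 - \left(-12 + 4 v\right) = 16 - 4 v$)
$P{\left(l \right)} = 0$ ($P{\left(l \right)} = 0 - 0 = 0 + 0 = 0$)
$P^{2}{\left(z{\left(3,1 \cdot 5 \right)} \right)} = 0^{2} = 0$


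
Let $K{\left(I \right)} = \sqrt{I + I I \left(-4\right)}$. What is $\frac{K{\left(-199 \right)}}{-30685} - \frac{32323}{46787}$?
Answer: $- \frac{32323}{46787} - \frac{i \sqrt{158603}}{30685} \approx -0.69085 - 0.012979 i$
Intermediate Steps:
$K{\left(I \right)} = \sqrt{I - 4 I^{2}}$ ($K{\left(I \right)} = \sqrt{I + I^{2} \left(-4\right)} = \sqrt{I - 4 I^{2}}$)
$\frac{K{\left(-199 \right)}}{-30685} - \frac{32323}{46787} = \frac{\sqrt{- 199 \left(1 - -796\right)}}{-30685} - \frac{32323}{46787} = \sqrt{- 199 \left(1 + 796\right)} \left(- \frac{1}{30685}\right) - \frac{32323}{46787} = \sqrt{\left(-199\right) 797} \left(- \frac{1}{30685}\right) - \frac{32323}{46787} = \sqrt{-158603} \left(- \frac{1}{30685}\right) - \frac{32323}{46787} = i \sqrt{158603} \left(- \frac{1}{30685}\right) - \frac{32323}{46787} = - \frac{i \sqrt{158603}}{30685} - \frac{32323}{46787} = - \frac{32323}{46787} - \frac{i \sqrt{158603}}{30685}$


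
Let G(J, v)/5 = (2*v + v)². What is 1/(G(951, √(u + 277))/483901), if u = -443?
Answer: -483901/7470 ≈ -64.779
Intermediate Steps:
G(J, v) = 45*v² (G(J, v) = 5*(2*v + v)² = 5*(3*v)² = 5*(9*v²) = 45*v²)
1/(G(951, √(u + 277))/483901) = 1/((45*(√(-443 + 277))²)/483901) = 1/((45*(√(-166))²)*(1/483901)) = 1/((45*(I*√166)²)*(1/483901)) = 1/((45*(-166))*(1/483901)) = 1/(-7470*1/483901) = 1/(-7470/483901) = -483901/7470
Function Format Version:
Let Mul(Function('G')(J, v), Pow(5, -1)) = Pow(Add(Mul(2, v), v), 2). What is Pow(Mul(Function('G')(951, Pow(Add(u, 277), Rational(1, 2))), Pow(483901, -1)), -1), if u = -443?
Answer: Rational(-483901, 7470) ≈ -64.779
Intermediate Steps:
Function('G')(J, v) = Mul(45, Pow(v, 2)) (Function('G')(J, v) = Mul(5, Pow(Add(Mul(2, v), v), 2)) = Mul(5, Pow(Mul(3, v), 2)) = Mul(5, Mul(9, Pow(v, 2))) = Mul(45, Pow(v, 2)))
Pow(Mul(Function('G')(951, Pow(Add(u, 277), Rational(1, 2))), Pow(483901, -1)), -1) = Pow(Mul(Mul(45, Pow(Pow(Add(-443, 277), Rational(1, 2)), 2)), Pow(483901, -1)), -1) = Pow(Mul(Mul(45, Pow(Pow(-166, Rational(1, 2)), 2)), Rational(1, 483901)), -1) = Pow(Mul(Mul(45, Pow(Mul(I, Pow(166, Rational(1, 2))), 2)), Rational(1, 483901)), -1) = Pow(Mul(Mul(45, -166), Rational(1, 483901)), -1) = Pow(Mul(-7470, Rational(1, 483901)), -1) = Pow(Rational(-7470, 483901), -1) = Rational(-483901, 7470)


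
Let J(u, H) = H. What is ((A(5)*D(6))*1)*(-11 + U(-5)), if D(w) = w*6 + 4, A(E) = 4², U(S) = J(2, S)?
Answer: -10240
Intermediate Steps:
U(S) = S
A(E) = 16
D(w) = 4 + 6*w (D(w) = 6*w + 4 = 4 + 6*w)
((A(5)*D(6))*1)*(-11 + U(-5)) = ((16*(4 + 6*6))*1)*(-11 - 5) = ((16*(4 + 36))*1)*(-16) = ((16*40)*1)*(-16) = (640*1)*(-16) = 640*(-16) = -10240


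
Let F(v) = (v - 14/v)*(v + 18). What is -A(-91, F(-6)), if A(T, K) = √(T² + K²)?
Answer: -√10217 ≈ -101.08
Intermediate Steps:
F(v) = (18 + v)*(v - 14/v) (F(v) = (v - 14/v)*(18 + v) = (18 + v)*(v - 14/v))
A(T, K) = √(K² + T²)
-A(-91, F(-6)) = -√((-14 + (-6)² - 252/(-6) + 18*(-6))² + (-91)²) = -√((-14 + 36 - 252*(-⅙) - 108)² + 8281) = -√((-14 + 36 + 42 - 108)² + 8281) = -√((-44)² + 8281) = -√(1936 + 8281) = -√10217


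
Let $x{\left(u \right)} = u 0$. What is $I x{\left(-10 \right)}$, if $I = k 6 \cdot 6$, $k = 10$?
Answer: $0$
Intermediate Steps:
$I = 360$ ($I = 10 \cdot 6 \cdot 6 = 60 \cdot 6 = 360$)
$x{\left(u \right)} = 0$
$I x{\left(-10 \right)} = 360 \cdot 0 = 0$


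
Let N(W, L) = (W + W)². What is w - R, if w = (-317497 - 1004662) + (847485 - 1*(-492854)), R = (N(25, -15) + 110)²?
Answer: -6793920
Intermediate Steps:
N(W, L) = 4*W² (N(W, L) = (2*W)² = 4*W²)
R = 6812100 (R = (4*25² + 110)² = (4*625 + 110)² = (2500 + 110)² = 2610² = 6812100)
w = 18180 (w = -1322159 + (847485 + 492854) = -1322159 + 1340339 = 18180)
w - R = 18180 - 1*6812100 = 18180 - 6812100 = -6793920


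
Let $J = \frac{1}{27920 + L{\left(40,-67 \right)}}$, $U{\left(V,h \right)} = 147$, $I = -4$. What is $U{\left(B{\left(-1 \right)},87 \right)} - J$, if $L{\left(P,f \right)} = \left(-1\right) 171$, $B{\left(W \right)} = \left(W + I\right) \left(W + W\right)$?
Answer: $\frac{4079102}{27749} \approx 147.0$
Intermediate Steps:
$B{\left(W \right)} = 2 W \left(-4 + W\right)$ ($B{\left(W \right)} = \left(W - 4\right) \left(W + W\right) = \left(-4 + W\right) 2 W = 2 W \left(-4 + W\right)$)
$L{\left(P,f \right)} = -171$
$J = \frac{1}{27749}$ ($J = \frac{1}{27920 - 171} = \frac{1}{27749} \approx 3.6037 \cdot 10^{-5}$)
$U{\left(B{\left(-1 \right)},87 \right)} - J = 147 - \frac{1}{27749} = \frac{4079102}{27749}$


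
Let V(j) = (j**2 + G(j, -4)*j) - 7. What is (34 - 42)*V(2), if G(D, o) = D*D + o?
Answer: 24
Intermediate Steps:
G(D, o) = o + D**2 (G(D, o) = D**2 + o = o + D**2)
V(j) = -7 + j**2 + j*(-4 + j**2) (V(j) = (j**2 + (-4 + j**2)*j) - 7 = (j**2 + j*(-4 + j**2)) - 7 = -7 + j**2 + j*(-4 + j**2))
(34 - 42)*V(2) = (34 - 42)*(-7 + 2**2 + 2*(-4 + 2**2)) = -8*(-7 + 4 + 2*(-4 + 4)) = -8*(-7 + 4 + 2*0) = -8*(-7 + 4 + 0) = -8*(-3) = 24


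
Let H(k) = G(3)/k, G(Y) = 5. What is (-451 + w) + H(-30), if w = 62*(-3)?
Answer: -3823/6 ≈ -637.17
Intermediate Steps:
w = -186
H(k) = 5/k
(-451 + w) + H(-30) = (-451 - 186) + 5/(-30) = -637 + 5*(-1/30) = -637 - 1/6 = -3823/6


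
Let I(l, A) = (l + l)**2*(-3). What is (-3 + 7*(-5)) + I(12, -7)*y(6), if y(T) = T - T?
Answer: -38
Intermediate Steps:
y(T) = 0
I(l, A) = -12*l**2 (I(l, A) = (2*l)**2*(-3) = (4*l**2)*(-3) = -12*l**2)
(-3 + 7*(-5)) + I(12, -7)*y(6) = (-3 + 7*(-5)) - 12*12**2*0 = (-3 - 35) - 12*144*0 = -38 - 1728*0 = -38 + 0 = -38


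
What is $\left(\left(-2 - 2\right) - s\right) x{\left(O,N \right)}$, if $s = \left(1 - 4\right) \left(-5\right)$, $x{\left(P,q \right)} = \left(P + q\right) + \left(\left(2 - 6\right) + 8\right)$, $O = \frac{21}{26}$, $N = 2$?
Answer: $- \frac{3363}{26} \approx -129.35$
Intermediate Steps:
$O = \frac{21}{26}$ ($O = 21 \cdot \frac{1}{26} = \frac{21}{26} \approx 0.80769$)
$x{\left(P,q \right)} = 4 + P + q$ ($x{\left(P,q \right)} = \left(P + q\right) + \left(-4 + 8\right) = \left(P + q\right) + 4 = 4 + P + q$)
$s = 15$ ($s = \left(-3\right) \left(-5\right) = 15$)
$\left(\left(-2 - 2\right) - s\right) x{\left(O,N \right)} = \left(\left(-2 - 2\right) - 15\right) \left(4 + \frac{21}{26} + 2\right) = \left(-4 - 15\right) \frac{177}{26} = \left(-19\right) \frac{177}{26} = - \frac{3363}{26}$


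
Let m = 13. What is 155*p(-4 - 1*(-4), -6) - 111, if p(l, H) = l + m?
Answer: 1904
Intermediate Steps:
p(l, H) = 13 + l (p(l, H) = l + 13 = 13 + l)
155*p(-4 - 1*(-4), -6) - 111 = 155*(13 + (-4 - 1*(-4))) - 111 = 155*(13 + (-4 + 4)) - 111 = 155*(13 + 0) - 111 = 155*13 - 111 = 2015 - 111 = 1904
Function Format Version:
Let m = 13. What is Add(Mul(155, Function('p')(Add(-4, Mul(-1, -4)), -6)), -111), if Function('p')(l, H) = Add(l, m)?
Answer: 1904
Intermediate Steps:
Function('p')(l, H) = Add(13, l) (Function('p')(l, H) = Add(l, 13) = Add(13, l))
Add(Mul(155, Function('p')(Add(-4, Mul(-1, -4)), -6)), -111) = Add(Mul(155, Add(13, Add(-4, Mul(-1, -4)))), -111) = Add(Mul(155, Add(13, Add(-4, 4))), -111) = Add(Mul(155, Add(13, 0)), -111) = Add(Mul(155, 13), -111) = Add(2015, -111) = 1904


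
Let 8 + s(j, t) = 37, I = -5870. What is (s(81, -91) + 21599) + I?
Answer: 15758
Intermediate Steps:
s(j, t) = 29 (s(j, t) = -8 + 37 = 29)
(s(81, -91) + 21599) + I = (29 + 21599) - 5870 = 21628 - 5870 = 15758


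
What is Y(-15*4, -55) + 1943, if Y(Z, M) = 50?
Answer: 1993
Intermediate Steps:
Y(-15*4, -55) + 1943 = 50 + 1943 = 1993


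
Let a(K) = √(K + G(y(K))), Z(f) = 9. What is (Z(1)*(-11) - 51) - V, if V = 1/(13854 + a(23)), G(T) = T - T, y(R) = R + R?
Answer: -28790007804/191933293 + √23/191933293 ≈ -150.00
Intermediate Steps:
y(R) = 2*R
G(T) = 0
a(K) = √K (a(K) = √(K + 0) = √K)
V = 1/(13854 + √23) ≈ 7.2156e-5
(Z(1)*(-11) - 51) - V = (9*(-11) - 51) - (13854/191933293 - √23/191933293) = (-99 - 51) + (-13854/191933293 + √23/191933293) = -150 + (-13854/191933293 + √23/191933293) = -28790007804/191933293 + √23/191933293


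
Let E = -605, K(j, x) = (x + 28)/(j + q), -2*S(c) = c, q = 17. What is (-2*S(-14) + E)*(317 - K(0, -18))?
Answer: -3329601/17 ≈ -1.9586e+5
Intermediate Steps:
S(c) = -c/2
K(j, x) = (28 + x)/(17 + j) (K(j, x) = (x + 28)/(j + 17) = (28 + x)/(17 + j))
(-2*S(-14) + E)*(317 - K(0, -18)) = (-(-1)*(-14) - 605)*(317 - (28 - 18)/(17 + 0)) = (-2*7 - 605)*(317 - 10/17) = (-14 - 605)*(317 - 10/17) = -619*(317 - 1*10/17) = -619*(317 - 10/17) = -619*5379/17 = -3329601/17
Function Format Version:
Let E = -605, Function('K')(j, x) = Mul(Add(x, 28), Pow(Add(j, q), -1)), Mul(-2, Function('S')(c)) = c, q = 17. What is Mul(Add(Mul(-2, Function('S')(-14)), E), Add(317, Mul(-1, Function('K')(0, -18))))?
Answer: Rational(-3329601, 17) ≈ -1.9586e+5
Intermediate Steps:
Function('S')(c) = Mul(Rational(-1, 2), c)
Function('K')(j, x) = Mul(Pow(Add(17, j), -1), Add(28, x)) (Function('K')(j, x) = Mul(Add(x, 28), Pow(Add(j, 17), -1)) = Mul(Add(28, x), Pow(Add(17, j), -1)) = Mul(Pow(Add(17, j), -1), Add(28, x)))
Mul(Add(Mul(-2, Function('S')(-14)), E), Add(317, Mul(-1, Function('K')(0, -18)))) = Mul(Add(Mul(-2, Mul(Rational(-1, 2), -14)), -605), Add(317, Mul(-1, Mul(Pow(Add(17, 0), -1), Add(28, -18))))) = Mul(Add(Mul(-2, 7), -605), Add(317, Mul(-1, Mul(Pow(17, -1), 10)))) = Mul(Add(-14, -605), Add(317, Mul(-1, Mul(Rational(1, 17), 10)))) = Mul(-619, Add(317, Mul(-1, Rational(10, 17)))) = Mul(-619, Add(317, Rational(-10, 17))) = Mul(-619, Rational(5379, 17)) = Rational(-3329601, 17)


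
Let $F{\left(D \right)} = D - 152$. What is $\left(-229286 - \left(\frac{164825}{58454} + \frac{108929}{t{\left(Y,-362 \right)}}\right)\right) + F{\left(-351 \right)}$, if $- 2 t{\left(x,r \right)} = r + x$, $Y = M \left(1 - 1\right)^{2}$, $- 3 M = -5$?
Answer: $- \frac{2437604772377}{10580174} \approx -2.3039 \cdot 10^{5}$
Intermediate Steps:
$M = \frac{5}{3}$ ($M = \left(- \frac{1}{3}\right) \left(-5\right) = \frac{5}{3} \approx 1.6667$)
$F{\left(D \right)} = -152 + D$ ($F{\left(D \right)} = D - 152 = -152 + D$)
$Y = 0$ ($Y = \frac{5 \left(1 - 1\right)^{2}}{3} = \frac{5 \cdot 0^{2}}{3} = \frac{5}{3} \cdot 0 = 0$)
$t{\left(x,r \right)} = - \frac{r}{2} - \frac{x}{2}$ ($t{\left(x,r \right)} = - \frac{r + x}{2} = - \frac{r}{2} - \frac{x}{2}$)
$\left(-229286 - \left(\frac{164825}{58454} + \frac{108929}{t{\left(Y,-362 \right)}}\right)\right) + F{\left(-351 \right)} = \left(-229286 - \left(\frac{164825}{58454} + \frac{108929}{\left(- \frac{1}{2}\right) \left(-362\right) - 0}\right)\right) - 503 = \left(-229286 - \left(\frac{164825}{58454} + \frac{108929}{181 + 0}\right)\right) - 503 = \left(-229286 - \left(\frac{164825}{58454} + \frac{108929}{181}\right)\right) - 503 = \left(-229286 - \frac{6397169091}{10580174}\right) - 503 = - \frac{2432282944855}{10580174} - 503 = - \frac{2437604772377}{10580174}$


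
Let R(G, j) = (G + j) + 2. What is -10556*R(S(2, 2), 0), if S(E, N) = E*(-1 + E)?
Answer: -42224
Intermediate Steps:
R(G, j) = 2 + G + j
-10556*R(S(2, 2), 0) = -10556*(2 + 2*(-1 + 2) + 0) = -10556*(2 + 2*1 + 0) = -10556*(2 + 2 + 0) = -10556*4 = -42224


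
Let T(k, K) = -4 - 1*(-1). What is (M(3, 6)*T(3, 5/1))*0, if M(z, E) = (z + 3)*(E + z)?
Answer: 0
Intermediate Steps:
T(k, K) = -3 (T(k, K) = -4 + 1 = -3)
M(z, E) = (3 + z)*(E + z)
(M(3, 6)*T(3, 5/1))*0 = ((3² + 3*6 + 3*3 + 6*3)*(-3))*0 = ((9 + 18 + 9 + 18)*(-3))*0 = (54*(-3))*0 = -162*0 = 0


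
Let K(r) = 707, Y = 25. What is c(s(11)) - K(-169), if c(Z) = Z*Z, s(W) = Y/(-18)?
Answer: -228443/324 ≈ -705.07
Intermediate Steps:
s(W) = -25/18 (s(W) = 25/(-18) = 25*(-1/18) = -25/18)
c(Z) = Z²
c(s(11)) - K(-169) = (-25/18)² - 1*707 = 625/324 - 707 = -228443/324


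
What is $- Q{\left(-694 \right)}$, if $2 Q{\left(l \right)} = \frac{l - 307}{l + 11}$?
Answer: $- \frac{1001}{1366} \approx -0.7328$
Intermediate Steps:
$Q{\left(l \right)} = \frac{-307 + l}{2 \left(11 + l\right)}$ ($Q{\left(l \right)} = \frac{\left(l - 307\right) \frac{1}{l + 11}}{2} = \frac{\left(-307 + l\right) \frac{1}{11 + l}}{2} = \frac{\frac{1}{11 + l} \left(-307 + l\right)}{2} = \frac{-307 + l}{2 \left(11 + l\right)}$)
$- Q{\left(-694 \right)} = - \frac{-307 - 694}{2 \left(11 - 694\right)} = - \frac{-1001}{2 \left(-683\right)} = - \frac{\left(-1\right) \left(-1001\right)}{2 \cdot 683} = \left(-1\right) \frac{1001}{1366} = - \frac{1001}{1366}$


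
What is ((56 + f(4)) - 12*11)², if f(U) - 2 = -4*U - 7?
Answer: 9409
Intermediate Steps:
f(U) = -5 - 4*U (f(U) = 2 + (-4*U - 7) = 2 + (-7 - 4*U) = -5 - 4*U)
((56 + f(4)) - 12*11)² = ((56 + (-5 - 4*4)) - 12*11)² = ((56 + (-5 - 16)) - 132)² = ((56 - 21) - 132)² = (35 - 132)² = (-97)² = 9409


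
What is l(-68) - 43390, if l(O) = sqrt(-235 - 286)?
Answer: -43390 + I*sqrt(521) ≈ -43390.0 + 22.825*I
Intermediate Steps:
l(O) = I*sqrt(521) (l(O) = sqrt(-521) = I*sqrt(521))
l(-68) - 43390 = I*sqrt(521) - 43390 = -43390 + I*sqrt(521)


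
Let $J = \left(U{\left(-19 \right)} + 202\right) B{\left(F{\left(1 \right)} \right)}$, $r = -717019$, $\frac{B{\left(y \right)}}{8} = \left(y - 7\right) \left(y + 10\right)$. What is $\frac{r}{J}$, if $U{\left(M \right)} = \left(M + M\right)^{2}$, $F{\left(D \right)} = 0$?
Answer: $\frac{717019}{921760} \approx 0.77788$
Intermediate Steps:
$B{\left(y \right)} = 8 \left(-7 + y\right) \left(10 + y\right)$ ($B{\left(y \right)} = 8 \left(y - 7\right) \left(y + 10\right) = 8 \left(-7 + y\right) \left(10 + y\right)$)
$U{\left(M \right)} = 4 M^{2}$ ($U{\left(M \right)} = \left(2 M\right)^{2} = 4 M^{2}$)
$J = -921760$ ($J = \left(4 \left(-19\right)^{2} + 202\right) \left(-560 + 8 \cdot 0^{2} + 24 \cdot 0\right) = \left(4 \cdot 361 + 202\right) \left(-560 + 8 \cdot 0 + 0\right) = \left(1444 + 202\right) \left(-560 + 0 + 0\right) = 1646 \left(-560\right) = -921760$)
$\frac{r}{J} = - \frac{717019}{-921760} = \left(-717019\right) \left(- \frac{1}{921760}\right) = \frac{717019}{921760}$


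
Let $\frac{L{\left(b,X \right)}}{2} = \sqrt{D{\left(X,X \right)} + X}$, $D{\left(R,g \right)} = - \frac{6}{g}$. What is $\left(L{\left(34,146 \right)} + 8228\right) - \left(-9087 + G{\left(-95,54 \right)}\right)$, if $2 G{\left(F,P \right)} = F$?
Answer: $\frac{34725}{2} + \frac{2 \sqrt{777815}}{73} \approx 17387.0$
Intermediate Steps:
$G{\left(F,P \right)} = \frac{F}{2}$
$L{\left(b,X \right)} = 2 \sqrt{X - \frac{6}{X}}$ ($L{\left(b,X \right)} = 2 \sqrt{- \frac{6}{X} + X} = 2 \sqrt{X - \frac{6}{X}}$)
$\left(L{\left(34,146 \right)} + 8228\right) - \left(-9087 + G{\left(-95,54 \right)}\right) = \left(2 \sqrt{146 - \frac{6}{146}} + 8228\right) + \left(9087 - \frac{1}{2} \left(-95\right)\right) = \left(2 \sqrt{146 - \frac{3}{73}} + 8228\right) + \left(9087 - - \frac{95}{2}\right) = \left(2 \sqrt{146 - \frac{3}{73}} + 8228\right) + \left(9087 + \frac{95}{2}\right) = \left(2 \sqrt{\frac{10655}{73}} + 8228\right) + \frac{18269}{2} = \left(2 \frac{\sqrt{777815}}{73} + 8228\right) + \frac{18269}{2} = \left(\frac{2 \sqrt{777815}}{73} + 8228\right) + \frac{18269}{2} = \left(8228 + \frac{2 \sqrt{777815}}{73}\right) + \frac{18269}{2} = \frac{34725}{2} + \frac{2 \sqrt{777815}}{73}$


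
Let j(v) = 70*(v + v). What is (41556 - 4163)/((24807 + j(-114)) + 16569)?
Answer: 37393/25416 ≈ 1.4712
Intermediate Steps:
j(v) = 140*v (j(v) = 70*(2*v) = 140*v)
(41556 - 4163)/((24807 + j(-114)) + 16569) = (41556 - 4163)/((24807 + 140*(-114)) + 16569) = 37393/((24807 - 15960) + 16569) = 37393/(8847 + 16569) = 37393/25416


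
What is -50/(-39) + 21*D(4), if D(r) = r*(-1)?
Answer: -3226/39 ≈ -82.718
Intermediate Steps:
D(r) = -r
-50/(-39) + 21*D(4) = -50/(-39) + 21*(-1*4) = -50*(-1/39) + 21*(-4) = 50/39 - 84 = -3226/39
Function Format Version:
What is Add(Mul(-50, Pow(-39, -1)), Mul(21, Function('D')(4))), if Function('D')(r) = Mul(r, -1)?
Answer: Rational(-3226, 39) ≈ -82.718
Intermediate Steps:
Function('D')(r) = Mul(-1, r)
Add(Mul(-50, Pow(-39, -1)), Mul(21, Function('D')(4))) = Add(Mul(-50, Pow(-39, -1)), Mul(21, Mul(-1, 4))) = Add(Mul(-50, Rational(-1, 39)), Mul(21, -4)) = Add(Rational(50, 39), -84) = Rational(-3226, 39)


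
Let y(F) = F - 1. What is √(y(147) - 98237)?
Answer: 9*I*√1211 ≈ 313.19*I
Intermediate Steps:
y(F) = -1 + F
√(y(147) - 98237) = √((-1 + 147) - 98237) = √(146 - 98237) = √(-98091) = 9*I*√1211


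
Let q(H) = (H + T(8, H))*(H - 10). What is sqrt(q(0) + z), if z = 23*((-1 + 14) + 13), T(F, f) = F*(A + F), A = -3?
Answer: 3*sqrt(22) ≈ 14.071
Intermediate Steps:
T(F, f) = F*(-3 + F)
z = 598 (z = 23*(13 + 13) = 23*26 = 598)
q(H) = (-10 + H)*(40 + H) (q(H) = (H + 8*(-3 + 8))*(H - 10) = (H + 8*5)*(-10 + H) = (H + 40)*(-10 + H) = (40 + H)*(-10 + H) = (-10 + H)*(40 + H))
sqrt(q(0) + z) = sqrt((-400 + 0**2 + 30*0) + 598) = sqrt((-400 + 0 + 0) + 598) = sqrt(-400 + 598) = sqrt(198) = 3*sqrt(22)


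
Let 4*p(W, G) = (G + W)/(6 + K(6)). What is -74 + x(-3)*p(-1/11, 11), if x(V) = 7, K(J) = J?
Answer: -1593/22 ≈ -72.409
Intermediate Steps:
p(W, G) = G/48 + W/48 (p(W, G) = ((G + W)/(6 + 6))/4 = ((G + W)/12)/4 = ((G + W)*(1/12))/4 = (G/12 + W/12)/4 = G/48 + W/48)
-74 + x(-3)*p(-1/11, 11) = -74 + 7*((1/48)*11 + (-1/11)/48) = -74 + 7*(11/48 + (-1*1/11)/48) = -74 + 7*(11/48 + (1/48)*(-1/11)) = -74 + 7*(11/48 - 1/528) = -74 + 7*(5/22) = -74 + 35/22 = -1593/22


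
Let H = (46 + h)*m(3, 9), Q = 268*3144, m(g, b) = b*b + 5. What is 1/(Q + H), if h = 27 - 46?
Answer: 1/844914 ≈ 1.1836e-6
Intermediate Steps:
m(g, b) = 5 + b² (m(g, b) = b² + 5 = 5 + b²)
Q = 842592
h = -19
H = 2322 (H = (46 - 19)*(5 + 9²) = 27*(5 + 81) = 27*86 = 2322)
1/(Q + H) = 1/(842592 + 2322) = 1/844914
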